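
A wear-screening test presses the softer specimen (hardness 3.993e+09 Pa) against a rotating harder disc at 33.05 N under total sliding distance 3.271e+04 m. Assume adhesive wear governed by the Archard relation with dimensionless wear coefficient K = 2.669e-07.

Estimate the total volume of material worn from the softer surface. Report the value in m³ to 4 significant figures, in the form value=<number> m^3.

Every step runs at full float precision. The intermediates appear rounded — rounded just once: four significant figures.
Collected in SI base units: W = 33.05 N, H = 3.993e+09 Pa, K = 2.669e-07.
Wear volume V = K·W·L/H = 2.669e-07 · 33.05 · 3.271e+04 / 3.993e+09 = 7.226e-11 m³.

value=7.226e-11 m^3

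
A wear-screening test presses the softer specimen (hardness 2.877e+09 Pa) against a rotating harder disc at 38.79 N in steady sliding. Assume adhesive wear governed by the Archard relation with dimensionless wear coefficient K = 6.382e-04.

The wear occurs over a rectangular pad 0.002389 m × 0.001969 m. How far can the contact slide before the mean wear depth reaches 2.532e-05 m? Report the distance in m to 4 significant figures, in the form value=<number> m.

Each operation runs at full precision, and intermediates are displayed rounded, and one final rounding to 4 significant digits.
Contact area A = 0.002389 m × 0.001969 m = 4.704e-06 m².
SI base units throughout: W = 38.79 N, H = 2.877e+09 Pa, K = 6.382e-04.
Wearable volume V_lim = h_lim·A = 2.532e-05 · 4.704e-06 = 1.191e-10 m³.
Sliding life L = V_lim·H/(K·W) = 1.191e-10 · 2.877e+09 / (6.382e-04 · 38.79) = 13.84 m.

value=13.84 m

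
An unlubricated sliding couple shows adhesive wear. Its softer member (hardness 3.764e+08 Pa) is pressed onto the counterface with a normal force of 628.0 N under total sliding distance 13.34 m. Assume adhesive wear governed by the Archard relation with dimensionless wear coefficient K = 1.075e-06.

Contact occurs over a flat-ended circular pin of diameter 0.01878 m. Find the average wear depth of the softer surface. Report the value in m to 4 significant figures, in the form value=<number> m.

value=8.638e-08 m

Intermediates are printed rounded — the algebra maintains exact precision; one last rounding: 4 significant figures.
Convert: Contact area A = π·d²/4 = π·(0.01878 m)²/4 = 2.770e-04 m².
In SI base units, W = 628.0 N, H = 3.764e+08 Pa, K = 1.075e-06.
Archard volume V = K·W·L/H = 1.075e-06 · 628.0 · 13.34 / 3.764e+08 = 2.393e-11 m³.
Wear depth h = V/A = 2.393e-11 / 2.770e-04 = 8.638e-08 m.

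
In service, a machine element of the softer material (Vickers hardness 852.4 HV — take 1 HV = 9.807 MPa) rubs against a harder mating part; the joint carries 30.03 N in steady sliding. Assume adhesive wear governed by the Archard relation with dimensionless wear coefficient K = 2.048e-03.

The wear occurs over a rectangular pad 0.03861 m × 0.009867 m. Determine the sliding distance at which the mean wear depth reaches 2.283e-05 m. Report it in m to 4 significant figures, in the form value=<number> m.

Every step maintains full float precision, and shown intermediates are rounded; a single final rounding, at four significant figures.
Hardness H = 852.4 HV × 9.807 MPa/HV = 8359 MPa = 8.359e+09 Pa.
Contact area A = 0.03861 m × 0.009867 m = 3.810e-04 m².
Collected in SI base units: W = 30.03 N, H = 8.359e+09 Pa, K = 2.048e-03.
Volume at the limit: V_lim = h_lim·A = 2.283e-05 · 3.810e-04 = 8.697e-09 m³.
Thus life L = V_lim·H/(K·W) = 8.697e-09 · 8.359e+09 / (2.048e-03 · 30.03) = 1182 m.

value=1182 m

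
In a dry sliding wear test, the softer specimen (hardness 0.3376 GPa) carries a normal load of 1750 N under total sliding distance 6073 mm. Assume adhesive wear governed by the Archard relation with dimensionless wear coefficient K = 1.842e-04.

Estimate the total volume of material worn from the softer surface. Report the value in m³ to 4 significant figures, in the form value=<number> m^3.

value=5.799e-09 m^3

The computation maintains full float precision, and intermediate values are printed rounded, and rounded once at the end: four significant figures.
Convert: Sliding distance L = 6073 mm = 6.073 m.
Convert: Hardness H = 0.3376 GPa = 3.376e+08 Pa.
Collected in SI base units: W = 1750 N, H = 3.376e+08 Pa, K = 1.842e-04.
Volume removed: V = K·W·L/H = 1.842e-04 · 1750 · 6.073 / 3.376e+08 = 5.799e-09 m³.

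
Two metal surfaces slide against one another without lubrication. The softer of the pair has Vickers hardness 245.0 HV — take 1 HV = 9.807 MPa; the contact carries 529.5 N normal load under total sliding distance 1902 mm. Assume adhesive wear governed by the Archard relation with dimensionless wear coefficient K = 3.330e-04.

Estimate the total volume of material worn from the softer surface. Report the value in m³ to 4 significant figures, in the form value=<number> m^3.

value=1.396e-10 m^3

The algebra runs at full precision — intermediate values are displayed rounded. Rounded just once: four significant digits.
Convert: Distance L = 1902 mm = 1.902 m.
Convert: Hardness H = 245.0 HV × 9.807 MPa/HV = 2403 MPa = 2.403e+09 Pa.
Collected in SI base units: W = 529.5 N, H = 2.403e+09 Pa, K = 3.330e-04.
Archard volume V = K·W·L/H = 3.330e-04 · 529.5 · 1.902 / 2.403e+09 = 1.396e-10 m³.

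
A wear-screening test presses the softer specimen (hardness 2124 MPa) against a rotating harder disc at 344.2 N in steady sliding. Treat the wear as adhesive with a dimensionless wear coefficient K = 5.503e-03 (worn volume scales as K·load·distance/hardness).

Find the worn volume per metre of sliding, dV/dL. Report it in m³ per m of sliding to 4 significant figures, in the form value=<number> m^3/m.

value=8.918e-10 m^3/m

Printed values are rounded — each operation runs at exact precision; one final rounding: four significant figures.
Convert: Hardness H = 2124 MPa = 2.124e+09 Pa.
In SI base units: W = 344.2 N, H = 2.124e+09 Pa, K = 5.503e-03.
Volumetric rate dV/dL = K·W/H, per unit distance: 5.503e-03 · 344.2 / 2.124e+09 = 8.918e-10 m³/m.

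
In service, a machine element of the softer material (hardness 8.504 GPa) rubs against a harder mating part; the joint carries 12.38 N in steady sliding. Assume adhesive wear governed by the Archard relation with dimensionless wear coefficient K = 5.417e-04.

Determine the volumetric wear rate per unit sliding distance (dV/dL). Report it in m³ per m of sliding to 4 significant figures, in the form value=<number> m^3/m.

The intermediates are displayed rounded; every step runs at full float precision, and one final rounding, at 4 significant figures.
Hardness H = 8.504 GPa = 8.504e+09 Pa.
Collected in SI base units: W = 12.38 N, H = 8.504e+09 Pa, K = 5.417e-04.
The wear rate dV/dL = K·W/H, per unit distance: 5.417e-04 · 12.38 / 8.504e+09 = 7.886e-13 m³/m.

value=7.886e-13 m^3/m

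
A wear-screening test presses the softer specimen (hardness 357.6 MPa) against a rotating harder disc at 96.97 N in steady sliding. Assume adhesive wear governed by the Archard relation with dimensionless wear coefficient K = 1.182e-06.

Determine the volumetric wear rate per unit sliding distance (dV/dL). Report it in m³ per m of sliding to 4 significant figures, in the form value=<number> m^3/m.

value=3.205e-13 m^3/m

The intermediates are shown rounded; all arithmetic runs at exact precision, and one last rounding, at four significant digits.
Hardness H = 357.6 MPa = 3.576e+08 Pa.
As SI base values: W = 96.97 N, H = 3.576e+08 Pa, K = 1.182e-06.
Sliding wear rate dV/dL = K·W/H, so: 1.182e-06 · 96.97 / 3.576e+08 = 3.205e-13 m³/m.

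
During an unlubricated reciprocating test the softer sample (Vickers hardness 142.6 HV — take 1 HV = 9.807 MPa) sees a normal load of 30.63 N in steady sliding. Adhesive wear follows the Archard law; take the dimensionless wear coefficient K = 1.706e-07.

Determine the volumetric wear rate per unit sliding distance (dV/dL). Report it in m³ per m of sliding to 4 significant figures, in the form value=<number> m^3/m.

value=3.737e-15 m^3/m

Intermediate values appear rounded, and the algebra maintains exact precision — rounded just once: 4 significant figures.
Convert: Hardness H = 142.6 HV × 9.807 MPa/HV = 1398 MPa = 1.398e+09 Pa.
In SI base units, W = 30.63 N, H = 1.398e+09 Pa, K = 1.706e-07.
Sliding wear rate dV/dL = K·W/H: 1.706e-07 · 30.63 / 1.398e+09 = 3.737e-15 m³/m.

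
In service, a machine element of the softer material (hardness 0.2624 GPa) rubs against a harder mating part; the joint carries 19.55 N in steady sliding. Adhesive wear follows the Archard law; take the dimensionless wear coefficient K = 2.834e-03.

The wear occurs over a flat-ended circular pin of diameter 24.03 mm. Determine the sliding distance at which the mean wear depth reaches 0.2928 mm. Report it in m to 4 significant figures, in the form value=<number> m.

value=628.9 m

The computation runs at full precision; the intermediates are printed rounded; a lone final rounding: four significant figures.
Hardness H = 0.2624 GPa = 2.624e+08 Pa.
Pin diameter d = 24.03 mm = 0.02403 m. Contact area A = π·d²/4 = π·(0.02403 m)²/4 = 4.535e-04 m².
Depth limit h_lim = 0.2928 mm = 2.928e-04 m.
Collected in SI base units: W = 19.55 N, H = 2.624e+08 Pa, K = 2.834e-03.
Wearable volume V_lim = h_lim·A = 2.928e-04 · 4.535e-04 = 1.328e-07 m³.
Sliding life L = V_lim·H/(K·W) = 1.328e-07 · 2.624e+08 / (2.834e-03 · 19.55) = 628.9 m.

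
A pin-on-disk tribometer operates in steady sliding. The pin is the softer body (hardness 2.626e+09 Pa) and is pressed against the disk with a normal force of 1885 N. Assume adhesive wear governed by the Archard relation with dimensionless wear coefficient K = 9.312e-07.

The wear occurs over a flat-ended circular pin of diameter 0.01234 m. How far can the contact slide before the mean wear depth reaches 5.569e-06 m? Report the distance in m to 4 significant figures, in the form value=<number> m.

value=996.4 m

All working math holds full float precision. Printed values are rounded, and a single final rounding to four significant figures.
Convert: Contact area A = π·d²/4 = π·(0.01234 m)²/4 = 1.196e-04 m².
Collected in SI base units: W = 1885 N, H = 2.626e+09 Pa, K = 9.312e-07.
Permissible volume V_lim = h_lim·A = 5.569e-06 · 1.196e-04 = 6.660e-10 m³.
Inverting, life L = V_lim·H/(K·W) = 6.660e-10 · 2.626e+09 / (9.312e-07 · 1885) = 996.4 m.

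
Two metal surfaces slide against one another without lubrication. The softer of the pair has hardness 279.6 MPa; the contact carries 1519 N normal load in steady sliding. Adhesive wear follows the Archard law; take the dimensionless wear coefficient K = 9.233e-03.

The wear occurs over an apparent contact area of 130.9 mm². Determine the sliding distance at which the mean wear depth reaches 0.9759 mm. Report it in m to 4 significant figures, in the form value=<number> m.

The computation keeps full precision; intermediate values are displayed rounded — rounded once at the end, at 4 significant digits.
Convert: Hardness H = 279.6 MPa = 2.796e+08 Pa.
Convert: Contact area A = 130.9 mm² = 1.309e-04 m².
Convert: Depth limit h_lim = 0.9759 mm = 9.759e-04 m.
Collected in SI base units: W = 1519 N, H = 2.796e+08 Pa, K = 9.233e-03.
At the depth limit, V_lim = h_lim·A = 9.759e-04 · 1.309e-04 = 1.277e-07 m³.
Life L = V_lim·H/(K·W) = 1.277e-07 · 2.796e+08 / (9.233e-03 · 1519) = 2.547 m.

value=2.547 m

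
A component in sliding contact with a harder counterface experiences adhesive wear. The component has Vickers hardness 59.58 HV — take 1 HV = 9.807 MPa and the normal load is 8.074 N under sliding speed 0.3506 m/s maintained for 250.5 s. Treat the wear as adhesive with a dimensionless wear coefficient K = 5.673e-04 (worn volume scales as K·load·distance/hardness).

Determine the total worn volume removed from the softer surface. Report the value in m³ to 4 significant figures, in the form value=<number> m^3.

All arithmetic runs at full float precision; displayed values are rounded. Rounded just once: 4 significant figures.
Total distance L = v·t = 0.3506 m/s × 250.5 s = 87.83 m.
Hardness H = 59.58 HV × 9.807 MPa/HV = 584.3 MPa = 5.843e+08 Pa.
Collected in SI base units: W = 8.074 N, H = 5.843e+08 Pa, K = 5.673e-04.
Archard relation: V = K·W·L/H = 5.673e-04 · 8.074 · 87.83 / 5.843e+08 = 6.885e-10 m³.

value=6.885e-10 m^3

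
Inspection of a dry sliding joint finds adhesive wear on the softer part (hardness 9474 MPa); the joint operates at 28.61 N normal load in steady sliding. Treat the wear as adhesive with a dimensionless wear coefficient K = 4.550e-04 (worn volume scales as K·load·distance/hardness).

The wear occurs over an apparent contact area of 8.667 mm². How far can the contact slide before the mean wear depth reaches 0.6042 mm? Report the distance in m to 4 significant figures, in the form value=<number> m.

value=3811 m

Intermediates are printed rounded, and the computation holds full float precision. Rounded once at the end: 4 significant digits.
Hardness H = 9474 MPa = 9.474e+09 Pa.
Contact area A = 8.667 mm² = 8.667e-06 m².
Depth limit h_lim = 0.6042 mm = 6.042e-04 m.
Collected in SI base units: W = 28.61 N, H = 9.474e+09 Pa, K = 4.550e-04.
Permissible volume V_lim = h_lim·A = 6.042e-04 · 8.667e-06 = 5.237e-09 m³.
Thus life L = V_lim·H/(K·W) = 5.237e-09 · 9.474e+09 / (4.550e-04 · 28.61) = 3811 m.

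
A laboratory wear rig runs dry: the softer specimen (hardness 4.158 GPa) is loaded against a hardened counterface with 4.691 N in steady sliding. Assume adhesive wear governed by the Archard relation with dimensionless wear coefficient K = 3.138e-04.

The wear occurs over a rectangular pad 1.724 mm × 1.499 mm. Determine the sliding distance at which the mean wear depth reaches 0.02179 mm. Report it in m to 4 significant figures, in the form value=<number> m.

Quoted intermediates are rounded; every step runs at full precision, and a lone final rounding: four significant figures.
Convert: Hardness H = 4.158 GPa = 4.158e+09 Pa.
Convert: Pad sides 1.724 mm × 1.499 mm = 0.001724 m × 0.001499 m. Contact area A = 0.001724 m × 0.001499 m = 2.584e-06 m².
Convert: Depth limit h_lim = 0.02179 mm = 2.179e-05 m.
Working in SI base units: W = 4.691 N, H = 4.158e+09 Pa, K = 3.138e-04.
Limit volume V_lim = h_lim·A = 2.179e-05 · 2.584e-06 = 5.631e-11 m³.
Life L = V_lim·H/(K·W) = 5.631e-11 · 4.158e+09 / (3.138e-04 · 4.691) = 159.1 m.

value=159.1 m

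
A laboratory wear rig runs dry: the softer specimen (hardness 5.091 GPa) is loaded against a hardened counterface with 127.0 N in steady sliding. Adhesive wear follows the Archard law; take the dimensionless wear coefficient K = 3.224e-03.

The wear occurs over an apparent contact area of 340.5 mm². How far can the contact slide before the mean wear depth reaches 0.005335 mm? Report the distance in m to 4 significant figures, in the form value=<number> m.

Intermediate values appear rounded, and each operation carries full precision. Rounded once at the end, at four significant figures.
Convert: Hardness H = 5.091 GPa = 5.091e+09 Pa.
Convert: Contact area A = 340.5 mm² = 3.405e-04 m².
Convert: Depth limit h_lim = 0.005335 mm = 5.335e-06 m.
Restated in SI base units: W = 127.0 N, H = 5.091e+09 Pa, K = 3.224e-03.
Limit volume V_lim = h_lim·A = 5.335e-06 · 3.405e-04 = 1.817e-09 m³.
Thus life L = V_lim·H/(K·W) = 1.817e-09 · 5.091e+09 / (3.224e-03 · 127.0) = 22.59 m.

value=22.59 m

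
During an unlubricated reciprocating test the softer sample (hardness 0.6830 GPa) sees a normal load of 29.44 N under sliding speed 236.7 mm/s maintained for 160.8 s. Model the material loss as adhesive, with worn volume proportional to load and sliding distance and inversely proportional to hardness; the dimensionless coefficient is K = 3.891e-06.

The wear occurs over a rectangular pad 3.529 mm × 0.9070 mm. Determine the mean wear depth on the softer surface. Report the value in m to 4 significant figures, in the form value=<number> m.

value=1.994e-06 m

The algebra maintains exact precision. Shown intermediates are rounded. Rounded just once to 4 significant figures.
Sliding speed v = 236.7 mm/s = 0.2367 m/s. Sliding distance L = v·t = 0.2367 m/s × 160.8 s = 38.06 m.
Hardness H = 0.6830 GPa = 6.830e+08 Pa.
Pad sides 3.529 mm × 0.9070 mm = 3.529e-03 m × 9.070e-04 m. Contact area A = 3.529e-03 m × 9.070e-04 m = 3.201e-06 m².
Expressed in SI base units: W = 29.44 N, H = 6.830e+08 Pa, K = 3.891e-06.
Wear volume V = K·W·L/H = 3.891e-06 · 29.44 · 38.06 / 6.830e+08 = 6.384e-12 m³.
Average depth h = V/A = 6.384e-12 / 3.201e-06 = 1.994e-06 m.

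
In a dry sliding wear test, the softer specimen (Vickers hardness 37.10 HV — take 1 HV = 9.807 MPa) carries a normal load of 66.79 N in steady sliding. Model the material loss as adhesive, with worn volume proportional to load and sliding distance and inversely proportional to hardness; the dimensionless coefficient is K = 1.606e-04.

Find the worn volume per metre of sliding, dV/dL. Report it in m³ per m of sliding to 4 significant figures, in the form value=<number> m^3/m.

Intermediates are displayed rounded, and the algebra maintains full precision. Rounded just once, at 4 significant figures.
Hardness H = 37.10 HV × 9.807 MPa/HV = 363.8 MPa = 3.638e+08 Pa.
Expressed in SI base units: W = 66.79 N, H = 3.638e+08 Pa, K = 1.606e-04.
The wear rate dV/dL = K·W/H, so: 1.606e-04 · 66.79 / 3.638e+08 = 2.948e-11 m³/m.

value=2.948e-11 m^3/m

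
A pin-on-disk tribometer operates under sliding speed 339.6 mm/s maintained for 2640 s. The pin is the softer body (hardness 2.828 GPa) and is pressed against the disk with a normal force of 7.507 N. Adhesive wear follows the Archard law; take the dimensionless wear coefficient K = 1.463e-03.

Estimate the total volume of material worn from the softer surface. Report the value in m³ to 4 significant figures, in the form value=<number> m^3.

value=3.482e-09 m^3

All working math keeps full float precision, and intermediates are displayed rounded — rounded once at the end, at 4 significant digits.
Convert: Sliding speed v = 339.6 mm/s = 0.3396 m/s. Distance covered L = v·t = 0.3396 m/s × 2640 s = 896.5 m.
Convert: Hardness H = 2.828 GPa = 2.828e+09 Pa.
In SI base units: W = 7.507 N, H = 2.828e+09 Pa, K = 1.463e-03.
Worn volume V = K·W·L/H = 1.463e-03 · 7.507 · 896.5 / 2.828e+09 = 3.482e-09 m³.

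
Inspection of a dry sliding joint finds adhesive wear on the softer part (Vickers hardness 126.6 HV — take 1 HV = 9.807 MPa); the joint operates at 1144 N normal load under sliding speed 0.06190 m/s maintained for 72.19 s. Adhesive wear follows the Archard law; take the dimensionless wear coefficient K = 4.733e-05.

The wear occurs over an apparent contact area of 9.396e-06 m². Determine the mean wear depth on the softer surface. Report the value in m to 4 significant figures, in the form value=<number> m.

value=2.074e-05 m

The intermediates appear rounded — all working math maintains full float precision, and one final rounding, at four significant digits.
Distance L = v·t = 0.06190 m/s × 72.19 s = 4.469 m.
Hardness H = 126.6 HV × 9.807 MPa/HV = 1242 MPa = 1.242e+09 Pa.
In SI base units, W = 1144 N, H = 1.242e+09 Pa, K = 4.733e-05.
Archard volume V = K·W·L/H = 4.733e-05 · 1144 · 4.469 / 1.242e+09 = 1.949e-10 m³.
Depth of wear h = V/A = 1.949e-10 / 9.396e-06 = 2.074e-05 m.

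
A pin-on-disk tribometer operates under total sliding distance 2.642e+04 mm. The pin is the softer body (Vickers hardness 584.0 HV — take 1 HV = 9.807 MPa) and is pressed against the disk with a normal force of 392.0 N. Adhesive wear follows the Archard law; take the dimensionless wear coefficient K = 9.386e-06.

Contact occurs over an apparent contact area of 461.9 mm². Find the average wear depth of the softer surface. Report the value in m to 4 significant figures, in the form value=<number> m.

All arithmetic carries exact precision — intermediates are shown rounded; one last rounding to 4 significant figures.
Distance covered L = 2.642e+04 mm = 26.42 m.
Hardness H = 584.0 HV × 9.807 MPa/HV = 5727 MPa = 5.727e+09 Pa.
Contact area A = 461.9 mm² = 4.619e-04 m².
In SI base units, W = 392.0 N, H = 5.727e+09 Pa, K = 9.386e-06.
Wear volume V = K·W·L/H = 9.386e-06 · 392.0 · 26.42 / 5.727e+09 = 1.697e-11 m³.
Mean depth h = V/A = 1.697e-11 / 4.619e-04 = 3.675e-08 m.

value=3.675e-08 m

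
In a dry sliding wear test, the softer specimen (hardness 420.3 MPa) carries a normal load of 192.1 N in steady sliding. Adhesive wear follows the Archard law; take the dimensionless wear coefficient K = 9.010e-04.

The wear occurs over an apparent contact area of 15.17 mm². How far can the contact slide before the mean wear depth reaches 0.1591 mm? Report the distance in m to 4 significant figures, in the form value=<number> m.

value=5.861 m

Shown intermediates are rounded. The algebra carries full float precision — one final rounding: four significant figures.
Hardness H = 420.3 MPa = 4.203e+08 Pa.
Contact area A = 15.17 mm² = 1.517e-05 m².
Depth limit h_lim = 0.1591 mm = 1.591e-04 m.
As SI base values: W = 192.1 N, H = 4.203e+08 Pa, K = 9.010e-04.
Limit volume V_lim = h_lim·A = 1.591e-04 · 1.517e-05 = 2.414e-09 m³.
Thus life L = V_lim·H/(K·W) = 2.414e-09 · 4.203e+08 / (9.010e-04 · 192.1) = 5.861 m.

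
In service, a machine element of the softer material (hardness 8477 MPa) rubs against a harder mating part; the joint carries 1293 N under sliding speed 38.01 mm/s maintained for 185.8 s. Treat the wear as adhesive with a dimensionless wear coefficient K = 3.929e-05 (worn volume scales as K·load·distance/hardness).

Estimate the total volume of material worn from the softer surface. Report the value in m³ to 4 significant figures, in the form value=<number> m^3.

value=4.232e-11 m^3

Printed values are rounded. The computation carries full precision, and one final rounding to four significant digits.
Convert: Sliding speed v = 38.01 mm/s = 0.03801 m/s. Sliding distance L = v·t = 0.03801 m/s × 185.8 s = 7.062 m.
Convert: Hardness H = 8477 MPa = 8.477e+09 Pa.
As SI base values: W = 1293 N, H = 8.477e+09 Pa, K = 3.929e-05.
Apply Archard: V = K·W·L/H = 3.929e-05 · 1293 · 7.062 / 8.477e+09 = 4.232e-11 m³.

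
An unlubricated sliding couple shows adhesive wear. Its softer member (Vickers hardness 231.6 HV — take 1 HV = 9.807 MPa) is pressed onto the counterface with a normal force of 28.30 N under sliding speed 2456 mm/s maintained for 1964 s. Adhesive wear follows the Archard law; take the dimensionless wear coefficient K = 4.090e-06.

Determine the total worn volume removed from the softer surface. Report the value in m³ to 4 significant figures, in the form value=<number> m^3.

value=2.458e-10 m^3

The intermediates are shown rounded, and all working math carries exact precision. Rounded once at the end: 4 significant digits.
Sliding speed v = 2456 mm/s = 2.456 m/s. Sliding distance L = v·t = 2.456 m/s × 1964 s = 4824 m.
Hardness H = 231.6 HV × 9.807 MPa/HV = 2271 MPa = 2.271e+09 Pa.
In SI base units, W = 28.30 N, H = 2.271e+09 Pa, K = 4.090e-06.
Worn volume V = K·W·L/H = 4.090e-06 · 28.30 · 4824 / 2.271e+09 = 2.458e-10 m³.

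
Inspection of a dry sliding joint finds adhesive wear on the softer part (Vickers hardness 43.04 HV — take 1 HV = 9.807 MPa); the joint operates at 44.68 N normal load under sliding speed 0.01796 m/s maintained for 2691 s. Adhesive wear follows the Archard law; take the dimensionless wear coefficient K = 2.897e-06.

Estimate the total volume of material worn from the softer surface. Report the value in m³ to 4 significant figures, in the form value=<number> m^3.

All working math keeps full float precision; intermediate values are printed rounded — one last rounding: 4 significant digits.
Convert: Distance L = v·t = 0.01796 m/s × 2691 s = 48.33 m.
Convert: Hardness H = 43.04 HV × 9.807 MPa/HV = 422.1 MPa = 4.221e+08 Pa.
In SI base units, W = 44.68 N, H = 4.221e+08 Pa, K = 2.897e-06.
Volume removed: V = K·W·L/H = 2.897e-06 · 44.68 · 48.33 / 4.221e+08 = 1.482e-11 m³.

value=1.482e-11 m^3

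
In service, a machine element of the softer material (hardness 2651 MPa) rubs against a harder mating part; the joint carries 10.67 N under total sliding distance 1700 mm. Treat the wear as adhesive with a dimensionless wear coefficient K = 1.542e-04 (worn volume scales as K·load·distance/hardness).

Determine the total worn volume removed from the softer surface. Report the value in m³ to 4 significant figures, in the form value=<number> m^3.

The intermediates are shown rounded — the algebra runs at full float precision. Rounded once at the end to four significant figures.
Convert: Path length L = 1700 mm = 1.700 m.
Convert: Hardness H = 2651 MPa = 2.651e+09 Pa.
As SI base values: W = 10.67 N, H = 2.651e+09 Pa, K = 1.542e-04.
Worn volume V = K·W·L/H = 1.542e-04 · 10.67 · 1.700 / 2.651e+09 = 1.055e-12 m³.

value=1.055e-12 m^3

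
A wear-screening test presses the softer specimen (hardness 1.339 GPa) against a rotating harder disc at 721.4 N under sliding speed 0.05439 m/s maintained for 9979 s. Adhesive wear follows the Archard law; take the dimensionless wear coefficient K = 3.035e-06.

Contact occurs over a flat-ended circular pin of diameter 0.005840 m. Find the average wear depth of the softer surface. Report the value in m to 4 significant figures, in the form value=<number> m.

value=3.313e-05 m

The intermediates are shown rounded. Every step carries full precision, and a single final rounding to 4 significant figures.
Convert: Total distance L = v·t = 0.05439 m/s × 9979 s = 542.8 m.
Convert: Hardness H = 1.339 GPa = 1.339e+09 Pa.
Convert: Contact area A = π·d²/4 = π·(0.005840 m)²/4 = 2.679e-05 m².
Restated in SI base units: W = 721.4 N, H = 1.339e+09 Pa, K = 3.035e-06.
The Archard volume V = K·W·L/H = 3.035e-06 · 721.4 · 542.8 / 1.339e+09 = 8.875e-10 m³.
Mean wear depth h = V/A = 8.875e-10 / 2.679e-05 = 3.313e-05 m.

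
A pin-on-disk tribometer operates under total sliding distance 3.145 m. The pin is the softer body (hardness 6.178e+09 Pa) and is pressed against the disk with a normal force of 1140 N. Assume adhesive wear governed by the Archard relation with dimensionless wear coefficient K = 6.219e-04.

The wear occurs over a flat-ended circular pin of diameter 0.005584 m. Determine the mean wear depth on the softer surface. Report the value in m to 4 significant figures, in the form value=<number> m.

value=1.474e-05 m

The intermediates are displayed rounded; the algebra runs at full float precision. Rounded just once: four significant digits.
Convert: Contact area A = π·d²/4 = π·(0.005584 m)²/4 = 2.449e-05 m².
SI base units throughout: W = 1140 N, H = 6.178e+09 Pa, K = 6.219e-04.
Volume removed: V = K·W·L/H = 6.219e-04 · 1140 · 3.145 / 6.178e+09 = 3.609e-10 m³.
Mean depth h = V/A = 3.609e-10 / 2.449e-05 = 1.474e-05 m.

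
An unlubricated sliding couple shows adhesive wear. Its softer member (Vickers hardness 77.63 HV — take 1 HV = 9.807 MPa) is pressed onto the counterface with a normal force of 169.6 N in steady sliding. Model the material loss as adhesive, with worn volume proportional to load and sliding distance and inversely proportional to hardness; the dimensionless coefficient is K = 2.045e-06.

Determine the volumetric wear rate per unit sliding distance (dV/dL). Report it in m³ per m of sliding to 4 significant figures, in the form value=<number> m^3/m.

All arithmetic holds exact precision — intermediates are shown rounded; one final rounding to 4 significant figures.
Convert: Hardness H = 77.63 HV × 9.807 MPa/HV = 761.3 MPa = 7.613e+08 Pa.
Restated in SI base units: W = 169.6 N, H = 7.613e+08 Pa, K = 2.045e-06.
Wear rate dV/dL = K·W/H (independent of L): 2.045e-06 · 169.6 / 7.613e+08 = 4.556e-13 m³/m.

value=4.556e-13 m^3/m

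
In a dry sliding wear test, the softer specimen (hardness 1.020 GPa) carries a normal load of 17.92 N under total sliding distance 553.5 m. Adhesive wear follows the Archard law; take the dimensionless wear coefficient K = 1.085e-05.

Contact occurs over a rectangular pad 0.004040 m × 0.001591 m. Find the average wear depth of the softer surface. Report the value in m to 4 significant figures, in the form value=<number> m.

The computation runs at exact precision — the intermediates are printed rounded, and a single final rounding, at 4 significant digits.
Hardness H = 1.020 GPa = 1.020e+09 Pa.
Contact area A = 0.004040 m × 0.001591 m = 6.428e-06 m².
Collected in SI base units: W = 17.92 N, H = 1.020e+09 Pa, K = 1.085e-05.
Wear volume V = K·W·L/H = 1.085e-05 · 17.92 · 553.5 / 1.020e+09 = 1.055e-10 m³.
Wear depth h = V/A = 1.055e-10 / 6.428e-06 = 1.641e-05 m.

value=1.641e-05 m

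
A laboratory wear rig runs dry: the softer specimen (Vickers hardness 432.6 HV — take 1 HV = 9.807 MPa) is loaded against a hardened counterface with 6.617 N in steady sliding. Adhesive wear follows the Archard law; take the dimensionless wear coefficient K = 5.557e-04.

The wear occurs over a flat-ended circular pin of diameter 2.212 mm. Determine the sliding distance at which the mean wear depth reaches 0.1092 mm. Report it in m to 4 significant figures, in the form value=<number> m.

value=484.2 m

Intermediate values are displayed rounded — all working math keeps full precision. Rounded just once, at 4 significant figures.
Hardness H = 432.6 HV × 9.807 MPa/HV = 4243 MPa = 4.243e+09 Pa.
Pin diameter d = 2.212 mm = 0.002212 m. Contact area A = π·d²/4 = π·(0.002212 m)²/4 = 3.843e-06 m².
Depth limit h_lim = 0.1092 mm = 1.092e-04 m.
As SI base values: W = 6.617 N, H = 4.243e+09 Pa, K = 5.557e-04.
Wearable volume V_lim = h_lim·A = 1.092e-04 · 3.843e-06 = 4.196e-10 m³.
Sliding life L = V_lim·H/(K·W) = 4.196e-10 · 4.243e+09 / (5.557e-04 · 6.617) = 484.2 m.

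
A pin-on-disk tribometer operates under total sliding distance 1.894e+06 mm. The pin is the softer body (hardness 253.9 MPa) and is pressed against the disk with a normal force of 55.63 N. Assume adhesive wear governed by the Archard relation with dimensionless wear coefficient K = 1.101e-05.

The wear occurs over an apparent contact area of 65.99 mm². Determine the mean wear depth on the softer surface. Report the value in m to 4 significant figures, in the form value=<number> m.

value=6.924e-05 m

The algebra runs at full precision — displayed values are rounded, and one final rounding: 4 significant digits.
Distance covered L = 1.894e+06 mm = 1894 m.
Hardness H = 253.9 MPa = 2.539e+08 Pa.
Contact area A = 65.99 mm² = 6.599e-05 m².
SI base units throughout: W = 55.63 N, H = 2.539e+08 Pa, K = 1.101e-05.
Archard relation: V = K·W·L/H = 1.101e-05 · 55.63 · 1894 / 2.539e+08 = 4.569e-09 m³.
Average depth h = V/A = 4.569e-09 / 6.599e-05 = 6.924e-05 m.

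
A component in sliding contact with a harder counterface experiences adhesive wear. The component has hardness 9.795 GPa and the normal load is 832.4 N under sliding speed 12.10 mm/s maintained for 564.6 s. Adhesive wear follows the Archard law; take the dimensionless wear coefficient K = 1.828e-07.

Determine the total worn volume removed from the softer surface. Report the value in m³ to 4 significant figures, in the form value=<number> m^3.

value=1.061e-13 m^3

Intermediates appear rounded — the computation keeps full float precision — rounded once at the end, at four significant digits.
Sliding speed v = 12.10 mm/s = 0.01210 m/s. Path length L = v·t = 0.01210 m/s × 564.6 s = 6.832 m.
Hardness H = 9.795 GPa = 9.795e+09 Pa.
Collected in SI base units: W = 832.4 N, H = 9.795e+09 Pa, K = 1.828e-07.
Archard volume V = K·W·L/H = 1.828e-07 · 832.4 · 6.832 / 9.795e+09 = 1.061e-13 m³.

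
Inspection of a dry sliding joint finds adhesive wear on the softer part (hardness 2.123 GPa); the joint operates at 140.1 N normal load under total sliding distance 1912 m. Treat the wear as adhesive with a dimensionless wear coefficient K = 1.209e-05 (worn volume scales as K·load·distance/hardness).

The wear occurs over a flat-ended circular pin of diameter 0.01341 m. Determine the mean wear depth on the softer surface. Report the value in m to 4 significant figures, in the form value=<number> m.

value=1.080e-05 m

The intermediates are shown rounded. All working math holds full float precision, and a lone final rounding to four significant digits.
Convert: Hardness H = 2.123 GPa = 2.123e+09 Pa.
Convert: Contact area A = π·d²/4 = π·(0.01341 m)²/4 = 1.412e-04 m².
Working in SI base units: W = 140.1 N, H = 2.123e+09 Pa, K = 1.209e-05.
Worn volume V = K·W·L/H = 1.209e-05 · 140.1 · 1912 / 2.123e+09 = 1.525e-09 m³.
Mean depth h = V/A = 1.525e-09 / 1.412e-04 = 1.080e-05 m.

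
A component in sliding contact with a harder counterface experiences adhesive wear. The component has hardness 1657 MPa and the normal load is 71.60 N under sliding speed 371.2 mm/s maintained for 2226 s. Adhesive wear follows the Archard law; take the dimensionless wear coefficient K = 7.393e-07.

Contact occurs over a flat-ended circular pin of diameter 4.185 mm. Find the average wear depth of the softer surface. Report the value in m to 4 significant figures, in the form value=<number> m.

value=1.919e-06 m

All arithmetic holds exact precision — the intermediates appear rounded; rounded once at the end: four significant figures.
Convert: Sliding speed v = 371.2 mm/s = 0.3712 m/s. The distance L = v·t = 0.3712 m/s × 2226 s = 826.3 m.
Convert: Hardness H = 1657 MPa = 1.657e+09 Pa.
Convert: Pin diameter d = 4.185 mm = 0.004185 m. Contact area A = π·d²/4 = π·(0.004185 m)²/4 = 1.376e-05 m².
Expressed in SI base units: W = 71.60 N, H = 1.657e+09 Pa, K = 7.393e-07.
Archard relation: V = K·W·L/H = 7.393e-07 · 71.60 · 826.3 / 1.657e+09 = 2.640e-11 m³.
Depth of wear h = V/A = 2.640e-11 / 1.376e-05 = 1.919e-06 m.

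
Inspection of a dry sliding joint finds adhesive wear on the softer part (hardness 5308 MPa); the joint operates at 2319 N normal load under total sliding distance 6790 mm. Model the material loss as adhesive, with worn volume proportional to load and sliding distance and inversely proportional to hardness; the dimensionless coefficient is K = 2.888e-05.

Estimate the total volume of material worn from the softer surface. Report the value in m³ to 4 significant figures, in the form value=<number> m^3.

value=8.567e-11 m^3

Intermediates are displayed rounded; all working math maintains full precision — one last rounding, at four significant figures.
Convert: Sliding distance L = 6790 mm = 6.790 m.
Convert: Hardness H = 5308 MPa = 5.308e+09 Pa.
In SI base units, W = 2319 N, H = 5.308e+09 Pa, K = 2.888e-05.
Apply Archard: V = K·W·L/H = 2.888e-05 · 2319 · 6.790 / 5.308e+09 = 8.567e-11 m³.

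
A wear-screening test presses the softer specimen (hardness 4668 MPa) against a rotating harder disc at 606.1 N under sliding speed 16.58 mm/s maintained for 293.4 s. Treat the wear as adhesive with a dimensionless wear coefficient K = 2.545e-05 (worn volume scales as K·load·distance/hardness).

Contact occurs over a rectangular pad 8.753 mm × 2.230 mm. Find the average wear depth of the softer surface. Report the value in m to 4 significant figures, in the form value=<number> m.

value=8.235e-07 m

The intermediates are displayed rounded — the algebra holds exact precision, and one final rounding, at four significant digits.
Sliding speed v = 16.58 mm/s = 0.01658 m/s. Total distance L = v·t = 0.01658 m/s × 293.4 s = 4.865 m.
Hardness H = 4668 MPa = 4.668e+09 Pa.
Pad sides 8.753 mm × 2.230 mm = 0.008753 m × 0.002230 m. Contact area A = 0.008753 m × 0.002230 m = 1.952e-05 m².
Restated in SI base units: W = 606.1 N, H = 4.668e+09 Pa, K = 2.545e-05.
Wear volume V = K·W·L/H = 2.545e-05 · 606.1 · 4.865 / 4.668e+09 = 1.607e-11 m³.
Depth of wear h = V/A = 1.607e-11 / 1.952e-05 = 8.235e-07 m.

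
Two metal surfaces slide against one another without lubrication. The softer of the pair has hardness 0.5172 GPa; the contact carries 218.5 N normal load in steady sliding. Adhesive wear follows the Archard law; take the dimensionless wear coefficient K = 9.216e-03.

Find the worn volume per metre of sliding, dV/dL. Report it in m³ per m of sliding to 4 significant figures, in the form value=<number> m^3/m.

The computation carries exact precision; intermediates are displayed rounded; rounded just once to 4 significant figures.
Hardness H = 0.5172 GPa = 5.172e+08 Pa.
Collected in SI base units: W = 218.5 N, H = 5.172e+08 Pa, K = 9.216e-03.
Sliding wear rate dV/dL = K·W/H (independent of L): 9.216e-03 · 218.5 / 5.172e+08 = 3.893e-09 m³/m.

value=3.893e-09 m^3/m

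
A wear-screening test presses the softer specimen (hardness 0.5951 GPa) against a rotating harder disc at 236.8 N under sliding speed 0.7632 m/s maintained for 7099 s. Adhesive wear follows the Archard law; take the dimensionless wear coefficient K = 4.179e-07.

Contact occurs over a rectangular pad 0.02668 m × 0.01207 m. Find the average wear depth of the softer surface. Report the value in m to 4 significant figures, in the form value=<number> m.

value=2.798e-06 m

Every step carries full precision — quoted intermediates are rounded — one final rounding: four significant digits.
Convert: Path length L = v·t = 0.7632 m/s × 7099 s = 5418 m.
Convert: Hardness H = 0.5951 GPa = 5.951e+08 Pa.
Convert: Contact area A = 0.02668 m × 0.01207 m = 3.220e-04 m².
Expressed in SI base units: W = 236.8 N, H = 5.951e+08 Pa, K = 4.179e-07.
Archard relation: V = K·W·L/H = 4.179e-07 · 236.8 · 5418 / 5.951e+08 = 9.009e-10 m³.
Wear depth h = V/A = 9.009e-10 / 3.220e-04 = 2.798e-06 m.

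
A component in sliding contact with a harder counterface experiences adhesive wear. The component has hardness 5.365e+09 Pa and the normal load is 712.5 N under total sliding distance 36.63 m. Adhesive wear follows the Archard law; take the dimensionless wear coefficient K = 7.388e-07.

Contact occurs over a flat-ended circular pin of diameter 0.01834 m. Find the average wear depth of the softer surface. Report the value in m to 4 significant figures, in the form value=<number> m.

Shown intermediates are rounded. Every step carries full float precision. Rounded once at the end to 4 significant figures.
Contact area A = π·d²/4 = π·(0.01834 m)²/4 = 2.642e-04 m².
Collected in SI base units: W = 712.5 N, H = 5.365e+09 Pa, K = 7.388e-07.
Worn volume V = K·W·L/H = 7.388e-07 · 712.5 · 36.63 / 5.365e+09 = 3.594e-12 m³.
Wear depth h = V/A = 3.594e-12 / 2.642e-04 = 1.360e-08 m.

value=1.360e-08 m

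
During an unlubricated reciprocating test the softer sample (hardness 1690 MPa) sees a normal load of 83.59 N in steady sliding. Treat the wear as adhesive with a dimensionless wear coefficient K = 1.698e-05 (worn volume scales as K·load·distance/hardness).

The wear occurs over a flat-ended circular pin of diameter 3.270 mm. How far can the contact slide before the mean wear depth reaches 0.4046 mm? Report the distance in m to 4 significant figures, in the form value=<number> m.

value=4046 m

Each operation runs at exact precision; the intermediates appear rounded — one last rounding: four significant figures.
Convert: Hardness H = 1690 MPa = 1.690e+09 Pa.
Convert: Pin diameter d = 3.270 mm = 0.003270 m. Contact area A = π·d²/4 = π·(0.003270 m)²/4 = 8.398e-06 m².
Convert: Depth limit h_lim = 0.4046 mm = 4.046e-04 m.
Working in SI base units: W = 83.59 N, H = 1.690e+09 Pa, K = 1.698e-05.
Wearable volume V_lim = h_lim·A = 4.046e-04 · 8.398e-06 = 3.398e-09 m³.
Life L = V_lim·H/(K·W) = 3.398e-09 · 1.690e+09 / (1.698e-05 · 83.59) = 4046 m.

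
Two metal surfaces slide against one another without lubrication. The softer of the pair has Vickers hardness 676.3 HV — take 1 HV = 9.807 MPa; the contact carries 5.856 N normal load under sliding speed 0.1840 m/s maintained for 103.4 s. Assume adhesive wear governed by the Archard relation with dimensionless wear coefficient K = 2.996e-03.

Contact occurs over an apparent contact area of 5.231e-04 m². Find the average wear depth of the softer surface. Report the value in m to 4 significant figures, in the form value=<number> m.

Each operation keeps exact precision. Displayed values are rounded — rounded once at the end to 4 significant figures.
Convert: Path length L = v·t = 0.1840 m/s × 103.4 s = 19.03 m.
Convert: Hardness H = 676.3 HV × 9.807 MPa/HV = 6632 MPa = 6.632e+09 Pa.
In SI base units, W = 5.856 N, H = 6.632e+09 Pa, K = 2.996e-03.
Worn volume V = K·W·L/H = 2.996e-03 · 5.856 · 19.03 / 6.632e+09 = 5.033e-11 m³.
Average depth h = V/A = 5.033e-11 / 5.231e-04 = 9.621e-08 m.

value=9.621e-08 m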